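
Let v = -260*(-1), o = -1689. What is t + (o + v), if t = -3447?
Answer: -4876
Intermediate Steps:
v = 260
t + (o + v) = -3447 + (-1689 + 260) = -3447 - 1429 = -4876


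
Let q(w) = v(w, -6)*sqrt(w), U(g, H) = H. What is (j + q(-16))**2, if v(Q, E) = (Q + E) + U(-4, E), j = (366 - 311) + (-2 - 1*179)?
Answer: 3332 + 28224*I ≈ 3332.0 + 28224.0*I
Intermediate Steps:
j = -126 (j = 55 + (-2 - 179) = 55 - 181 = -126)
v(Q, E) = Q + 2*E (v(Q, E) = (Q + E) + E = (E + Q) + E = Q + 2*E)
q(w) = sqrt(w)*(-12 + w) (q(w) = (w + 2*(-6))*sqrt(w) = (w - 12)*sqrt(w) = (-12 + w)*sqrt(w) = sqrt(w)*(-12 + w))
(j + q(-16))**2 = (-126 + sqrt(-16)*(-12 - 16))**2 = (-126 + (4*I)*(-28))**2 = (-126 - 112*I)**2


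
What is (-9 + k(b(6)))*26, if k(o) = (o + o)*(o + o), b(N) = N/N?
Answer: -130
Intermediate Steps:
b(N) = 1
k(o) = 4*o² (k(o) = (2*o)*(2*o) = 4*o²)
(-9 + k(b(6)))*26 = (-9 + 4*1²)*26 = (-9 + 4*1)*26 = (-9 + 4)*26 = -5*26 = -130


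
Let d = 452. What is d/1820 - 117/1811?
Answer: 151408/824005 ≈ 0.18375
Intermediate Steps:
d/1820 - 117/1811 = 452/1820 - 117/1811 = 452*(1/1820) - 117*1/1811 = 113/455 - 117/1811 = 151408/824005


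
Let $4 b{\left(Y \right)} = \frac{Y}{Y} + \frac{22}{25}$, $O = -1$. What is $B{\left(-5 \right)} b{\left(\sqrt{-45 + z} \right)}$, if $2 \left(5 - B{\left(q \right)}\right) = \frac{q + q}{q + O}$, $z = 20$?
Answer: $\frac{47}{24} \approx 1.9583$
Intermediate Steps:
$b{\left(Y \right)} = \frac{47}{100}$ ($b{\left(Y \right)} = \frac{\frac{Y}{Y} + \frac{22}{25}}{4} = \frac{1 + 22 \cdot \frac{1}{25}}{4} = \frac{1 + \frac{22}{25}}{4} = \frac{1}{4} \cdot \frac{47}{25} = \frac{47}{100}$)
$B{\left(q \right)} = 5 - \frac{q}{-1 + q}$ ($B{\left(q \right)} = 5 - \frac{\left(q + q\right) \frac{1}{q - 1}}{2} = 5 - \frac{2 q \frac{1}{-1 + q}}{2} = 5 - \frac{q}{-1 + q}$)
$B{\left(-5 \right)} b{\left(\sqrt{-45 + z} \right)} = \frac{-5 + 4 \left(-5\right)}{-1 - 5} \cdot \frac{47}{100} = \frac{-5 - 20}{-6} \cdot \frac{47}{100} = \left(- \frac{1}{6}\right) \left(-25\right) \frac{47}{100} = \frac{25}{6} \cdot \frac{47}{100} = \frac{47}{24}$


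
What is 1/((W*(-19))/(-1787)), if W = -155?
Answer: -1787/2945 ≈ -0.60679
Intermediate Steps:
1/((W*(-19))/(-1787)) = 1/(-155*(-19)/(-1787)) = 1/(2945*(-1/1787)) = 1/(-2945/1787) = -1787/2945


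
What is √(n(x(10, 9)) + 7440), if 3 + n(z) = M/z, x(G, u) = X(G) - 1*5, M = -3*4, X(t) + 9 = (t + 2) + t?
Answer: √29742/2 ≈ 86.229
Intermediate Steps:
X(t) = -7 + 2*t (X(t) = -9 + ((t + 2) + t) = -9 + ((2 + t) + t) = -9 + (2 + 2*t) = -7 + 2*t)
M = -12
x(G, u) = -12 + 2*G (x(G, u) = (-7 + 2*G) - 1*5 = (-7 + 2*G) - 5 = -12 + 2*G)
n(z) = -3 - 12/z
√(n(x(10, 9)) + 7440) = √((-3 - 12/(-12 + 2*10)) + 7440) = √((-3 - 12/(-12 + 20)) + 7440) = √((-3 - 12/8) + 7440) = √((-3 - 12*⅛) + 7440) = √((-3 - 3/2) + 7440) = √(-9/2 + 7440) = √(14871/2) = √29742/2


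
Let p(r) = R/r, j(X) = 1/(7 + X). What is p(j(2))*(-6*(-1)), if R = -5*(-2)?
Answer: 540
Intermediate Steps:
R = 10
p(r) = 10/r
p(j(2))*(-6*(-1)) = (10/(1/(7 + 2)))*(-6*(-1)) = (10/(1/9))*6 = (10/(⅑))*6 = (10*9)*6 = 90*6 = 540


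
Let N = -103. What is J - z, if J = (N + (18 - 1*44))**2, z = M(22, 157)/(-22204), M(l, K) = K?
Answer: 369496921/22204 ≈ 16641.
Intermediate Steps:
z = -157/22204 (z = 157/(-22204) = 157*(-1/22204) = -157/22204 ≈ -0.0070708)
J = 16641 (J = (-103 + (18 - 1*44))**2 = (-103 + (18 - 44))**2 = (-103 - 26)**2 = (-129)**2 = 16641)
J - z = 16641 - 1*(-157/22204) = 16641 + 157/22204 = 369496921/22204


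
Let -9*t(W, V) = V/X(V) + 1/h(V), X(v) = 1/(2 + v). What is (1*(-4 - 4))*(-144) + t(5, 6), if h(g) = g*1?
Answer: 61919/54 ≈ 1146.6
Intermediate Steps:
h(g) = g
t(W, V) = -1/(9*V) - V*(2 + V)/9 (t(W, V) = -(V/(1/(2 + V)) + 1/V)/9 = -(V*(2 + V) + 1/V)/9 = -(1/V + V*(2 + V))/9 = -1/(9*V) - V*(2 + V)/9)
(1*(-4 - 4))*(-144) + t(5, 6) = (1*(-4 - 4))*(-144) + (1/9)*(-1 + 6**2*(-2 - 1*6))/6 = (1*(-8))*(-144) + (1/9)*(1/6)*(-1 + 36*(-2 - 6)) = -8*(-144) + (1/9)*(1/6)*(-1 + 36*(-8)) = 1152 + (1/9)*(1/6)*(-1 - 288) = 1152 + (1/9)*(1/6)*(-289) = 1152 - 289/54 = 61919/54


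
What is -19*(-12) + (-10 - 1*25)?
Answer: 193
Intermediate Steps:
-19*(-12) + (-10 - 1*25) = 228 + (-10 - 25) = 228 - 35 = 193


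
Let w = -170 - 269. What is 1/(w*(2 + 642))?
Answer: -1/282716 ≈ -3.5371e-6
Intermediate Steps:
w = -439
1/(w*(2 + 642)) = 1/(-439*(2 + 642)) = 1/(-439*644) = 1/(-282716) = -1/282716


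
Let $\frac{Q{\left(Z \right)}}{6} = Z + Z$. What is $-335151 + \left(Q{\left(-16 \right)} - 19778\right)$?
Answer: $-355121$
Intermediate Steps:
$Q{\left(Z \right)} = 12 Z$ ($Q{\left(Z \right)} = 6 \left(Z + Z\right) = 6 \cdot 2 Z = 12 Z$)
$-335151 + \left(Q{\left(-16 \right)} - 19778\right) = -335151 + \left(12 \left(-16\right) - 19778\right) = -335151 - 19970 = -355121$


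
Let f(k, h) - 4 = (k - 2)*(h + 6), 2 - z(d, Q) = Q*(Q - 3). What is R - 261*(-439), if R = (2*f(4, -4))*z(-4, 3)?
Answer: 114611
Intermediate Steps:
z(d, Q) = 2 - Q*(-3 + Q) (z(d, Q) = 2 - Q*(Q - 3) = 2 - Q*(-3 + Q))
f(k, h) = 4 + (-2 + k)*(6 + h) (f(k, h) = 4 + (k - 2)*(h + 6) = 4 + (-2 + k)*(6 + h))
R = 32 (R = (2*(-8 - 2*(-4) + 6*4 - 4*4))*(2 - 1*3² + 3*3) = (2*(-8 + 8 + 24 - 16))*(2 - 1*9 + 9) = (2*8)*(2 - 9 + 9) = 16*2 = 32)
R - 261*(-439) = 32 - 261*(-439) = 32 + 114579 = 114611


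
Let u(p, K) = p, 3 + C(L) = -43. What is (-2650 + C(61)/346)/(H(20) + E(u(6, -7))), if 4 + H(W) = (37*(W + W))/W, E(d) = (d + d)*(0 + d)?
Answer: -458473/24566 ≈ -18.663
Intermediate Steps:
C(L) = -46 (C(L) = -3 - 43 = -46)
E(d) = 2*d² (E(d) = (2*d)*d = 2*d²)
H(W) = 70 (H(W) = -4 + (37*(W + W))/W = -4 + (37*(2*W))/W = -4 + (74*W)/W = -4 + 74 = 70)
(-2650 + C(61)/346)/(H(20) + E(u(6, -7))) = (-2650 - 46/346)/(70 + 2*6²) = (-2650 - 46*1/346)/(70 + 2*36) = (-2650 - 23/173)/(70 + 72) = -458473/173/142 = -458473/173*1/142 = -458473/24566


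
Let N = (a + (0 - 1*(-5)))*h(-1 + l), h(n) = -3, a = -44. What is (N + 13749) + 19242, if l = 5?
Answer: 33108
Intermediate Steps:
N = 117 (N = (-44 + (0 - 1*(-5)))*(-3) = (-44 + (0 + 5))*(-3) = (-44 + 5)*(-3) = -39*(-3) = 117)
(N + 13749) + 19242 = (117 + 13749) + 19242 = 13866 + 19242 = 33108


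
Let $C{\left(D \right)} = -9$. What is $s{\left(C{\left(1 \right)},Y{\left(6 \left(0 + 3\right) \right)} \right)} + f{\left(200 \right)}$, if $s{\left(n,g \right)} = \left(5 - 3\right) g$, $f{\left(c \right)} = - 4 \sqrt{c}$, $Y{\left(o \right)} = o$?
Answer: $36 - 40 \sqrt{2} \approx -20.569$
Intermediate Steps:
$s{\left(n,g \right)} = 2 g$
$s{\left(C{\left(1 \right)},Y{\left(6 \left(0 + 3\right) \right)} \right)} + f{\left(200 \right)} = 2 \cdot 6 \left(0 + 3\right) - 4 \sqrt{200} = 2 \cdot 6 \cdot 3 - 4 \cdot 10 \sqrt{2} = 2 \cdot 18 - 40 \sqrt{2} = 36 - 40 \sqrt{2}$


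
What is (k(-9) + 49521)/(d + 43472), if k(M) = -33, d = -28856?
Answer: 2062/609 ≈ 3.3859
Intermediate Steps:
(k(-9) + 49521)/(d + 43472) = (-33 + 49521)/(-28856 + 43472) = 49488/14616 = 49488*(1/14616) = 2062/609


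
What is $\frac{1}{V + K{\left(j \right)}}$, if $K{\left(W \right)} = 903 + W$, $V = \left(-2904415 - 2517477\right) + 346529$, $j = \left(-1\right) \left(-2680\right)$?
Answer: $- \frac{1}{5071780} \approx -1.9717 \cdot 10^{-7}$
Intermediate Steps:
$j = 2680$
$V = -5075363$ ($V = -5421892 + 346529 = -5075363$)
$\frac{1}{V + K{\left(j \right)}} = \frac{1}{-5075363 + \left(903 + 2680\right)} = \frac{1}{-5075363 + 3583} = \frac{1}{-5071780} = - \frac{1}{5071780}$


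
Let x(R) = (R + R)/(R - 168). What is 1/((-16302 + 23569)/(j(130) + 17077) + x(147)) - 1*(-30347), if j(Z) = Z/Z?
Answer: 7035176197/231825 ≈ 30347.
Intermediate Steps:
j(Z) = 1
x(R) = 2*R/(-168 + R) (x(R) = (2*R)/(-168 + R) = 2*R/(-168 + R))
1/((-16302 + 23569)/(j(130) + 17077) + x(147)) - 1*(-30347) = 1/((-16302 + 23569)/(1 + 17077) + 2*147/(-168 + 147)) - 1*(-30347) = 1/(7267/17078 + 2*147/(-21)) + 30347 = 1/(7267*(1/17078) + 2*147*(-1/21)) + 30347 = 1/(7267/17078 - 14) + 30347 = 1/(-231825/17078) + 30347 = -17078/231825 + 30347 = 7035176197/231825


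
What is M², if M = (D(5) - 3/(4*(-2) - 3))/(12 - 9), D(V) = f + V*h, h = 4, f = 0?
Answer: 49729/1089 ≈ 45.665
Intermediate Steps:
D(V) = 4*V (D(V) = 0 + V*4 = 0 + 4*V = 4*V)
M = 223/33 (M = (4*5 - 3/(4*(-2) - 3))/(12 - 9) = (20 - 3/(-8 - 3))/3 = (20 - 3/(-11))*(⅓) = (20 - 3*(-1/11))*(⅓) = (20 + 3/11)*(⅓) = (223/11)*(⅓) = 223/33 ≈ 6.7576)
M² = (223/33)² = 49729/1089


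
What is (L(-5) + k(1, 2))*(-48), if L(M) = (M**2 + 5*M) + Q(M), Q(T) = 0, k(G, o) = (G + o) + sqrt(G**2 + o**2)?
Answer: -144 - 48*sqrt(5) ≈ -251.33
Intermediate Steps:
k(G, o) = G + o + sqrt(G**2 + o**2)
L(M) = M**2 + 5*M (L(M) = (M**2 + 5*M) + 0 = M**2 + 5*M)
(L(-5) + k(1, 2))*(-48) = (-5*(5 - 5) + (1 + 2 + sqrt(1**2 + 2**2)))*(-48) = (-5*0 + (1 + 2 + sqrt(1 + 4)))*(-48) = (0 + (1 + 2 + sqrt(5)))*(-48) = (0 + (3 + sqrt(5)))*(-48) = (3 + sqrt(5))*(-48) = -144 - 48*sqrt(5)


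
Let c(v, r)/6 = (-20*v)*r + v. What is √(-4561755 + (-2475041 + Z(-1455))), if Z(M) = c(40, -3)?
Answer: 2*I*√1755539 ≈ 2649.9*I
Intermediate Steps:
c(v, r) = 6*v - 120*r*v (c(v, r) = 6*((-20*v)*r + v) = 6*(-20*r*v + v) = 6*(v - 20*r*v) = 6*v - 120*r*v)
Z(M) = 14640 (Z(M) = 6*40*(1 - 20*(-3)) = 6*40*(1 + 60) = 6*40*61 = 14640)
√(-4561755 + (-2475041 + Z(-1455))) = √(-4561755 + (-2475041 + 14640)) = √(-4561755 - 2460401) = √(-7022156) = 2*I*√1755539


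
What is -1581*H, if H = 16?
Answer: -25296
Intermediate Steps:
-1581*H = -1581*16 = -25296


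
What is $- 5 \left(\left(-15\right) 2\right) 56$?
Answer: $8400$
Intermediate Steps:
$- 5 \left(\left(-15\right) 2\right) 56 = \left(-5\right) \left(-30\right) 56 = 150 \cdot 56 = 8400$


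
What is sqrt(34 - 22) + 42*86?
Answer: 3612 + 2*sqrt(3) ≈ 3615.5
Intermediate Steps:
sqrt(34 - 22) + 42*86 = sqrt(12) + 3612 = 2*sqrt(3) + 3612 = 3612 + 2*sqrt(3)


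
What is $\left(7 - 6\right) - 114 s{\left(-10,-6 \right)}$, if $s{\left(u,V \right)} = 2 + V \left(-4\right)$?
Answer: $-2963$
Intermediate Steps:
$s{\left(u,V \right)} = 2 - 4 V$
$\left(7 - 6\right) - 114 s{\left(-10,-6 \right)} = \left(7 - 6\right) - 114 \left(2 - -24\right) = \left(7 - 6\right) - 114 \left(2 + 24\right) = 1 - 2964 = -2963$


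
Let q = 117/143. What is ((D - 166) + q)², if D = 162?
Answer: 1225/121 ≈ 10.124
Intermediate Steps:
q = 9/11 (q = 117*(1/143) = 9/11 ≈ 0.81818)
((D - 166) + q)² = ((162 - 166) + 9/11)² = (-4 + 9/11)² = (-35/11)² = 1225/121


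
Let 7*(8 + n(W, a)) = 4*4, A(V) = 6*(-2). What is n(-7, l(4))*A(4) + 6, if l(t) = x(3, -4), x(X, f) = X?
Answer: 522/7 ≈ 74.571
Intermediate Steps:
A(V) = -12
l(t) = 3
n(W, a) = -40/7 (n(W, a) = -8 + (4*4)/7 = -8 + (1/7)*16 = -8 + 16/7 = -40/7)
n(-7, l(4))*A(4) + 6 = -40/7*(-12) + 6 = 480/7 + 6 = 522/7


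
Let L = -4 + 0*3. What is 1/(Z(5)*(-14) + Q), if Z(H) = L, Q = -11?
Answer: 1/45 ≈ 0.022222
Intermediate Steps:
L = -4 (L = -4 + 0 = -4)
Z(H) = -4
1/(Z(5)*(-14) + Q) = 1/(-4*(-14) - 11) = 1/(56 - 11) = 1/45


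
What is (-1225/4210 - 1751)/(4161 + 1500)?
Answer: -163843/529618 ≈ -0.30936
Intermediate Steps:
(-1225/4210 - 1751)/(4161 + 1500) = (-1225*1/4210 - 1751)/5661 = (-245/842 - 1751)*(1/5661) = -1474587/842*1/5661 = -163843/529618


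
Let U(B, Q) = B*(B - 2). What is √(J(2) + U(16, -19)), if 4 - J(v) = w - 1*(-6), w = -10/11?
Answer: 2*√6743/11 ≈ 14.930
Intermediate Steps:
w = -10/11 (w = -10*1/11 = -10/11 ≈ -0.90909)
J(v) = -12/11 (J(v) = 4 - (-10/11 - 1*(-6)) = 4 - (-10/11 + 6) = 4 - 1*56/11 = 4 - 56/11 = -12/11)
U(B, Q) = B*(-2 + B)
√(J(2) + U(16, -19)) = √(-12/11 + 16*(-2 + 16)) = √(-12/11 + 16*14) = √(-12/11 + 224) = √(2452/11) = 2*√6743/11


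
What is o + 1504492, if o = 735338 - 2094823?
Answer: 145007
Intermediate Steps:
o = -1359485
o + 1504492 = -1359485 + 1504492 = 145007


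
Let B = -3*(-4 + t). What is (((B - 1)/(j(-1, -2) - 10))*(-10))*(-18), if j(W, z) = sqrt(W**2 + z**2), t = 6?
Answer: 2520/19 + 252*sqrt(5)/19 ≈ 162.29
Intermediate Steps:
B = -6 (B = -3*(-4 + 6) = -3*2 = -6)
(((B - 1)/(j(-1, -2) - 10))*(-10))*(-18) = (((-6 - 1)/(sqrt((-1)**2 + (-2)**2) - 10))*(-10))*(-18) = (-7/(sqrt(1 + 4) - 10)*(-10))*(-18) = (-7/(sqrt(5) - 10)*(-10))*(-18) = (-7/(-10 + sqrt(5))*(-10))*(-18) = (70/(-10 + sqrt(5)))*(-18) = -1260/(-10 + sqrt(5))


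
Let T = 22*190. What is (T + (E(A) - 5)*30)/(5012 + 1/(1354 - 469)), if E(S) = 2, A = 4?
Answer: 3619650/4435621 ≈ 0.81604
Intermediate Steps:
T = 4180
(T + (E(A) - 5)*30)/(5012 + 1/(1354 - 469)) = (4180 + (2 - 5)*30)/(5012 + 1/(1354 - 469)) = (4180 - 3*30)/(5012 + 1/885) = (4180 - 90)/(5012 + 1/885) = 4090/(4435621/885) = 4090*(885/4435621) = 3619650/4435621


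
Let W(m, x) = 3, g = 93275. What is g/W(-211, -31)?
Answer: 93275/3 ≈ 31092.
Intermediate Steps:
g/W(-211, -31) = 93275/3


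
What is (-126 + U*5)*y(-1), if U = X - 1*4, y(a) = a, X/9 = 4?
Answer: -34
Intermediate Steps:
X = 36 (X = 9*4 = 36)
U = 32 (U = 36 - 1*4 = 36 - 4 = 32)
(-126 + U*5)*y(-1) = (-126 + 32*5)*(-1) = (-126 + 160)*(-1) = 34*(-1) = -34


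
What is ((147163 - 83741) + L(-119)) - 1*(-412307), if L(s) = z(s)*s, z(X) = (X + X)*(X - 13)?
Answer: -3262775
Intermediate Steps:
z(X) = 2*X*(-13 + X) (z(X) = (2*X)*(-13 + X) = 2*X*(-13 + X))
L(s) = 2*s²*(-13 + s) (L(s) = (2*s*(-13 + s))*s = 2*s²*(-13 + s))
((147163 - 83741) + L(-119)) - 1*(-412307) = ((147163 - 83741) + 2*(-119)²*(-13 - 119)) - 1*(-412307) = (63422 + 2*14161*(-132)) + 412307 = (63422 - 3738504) + 412307 = -3675082 + 412307 = -3262775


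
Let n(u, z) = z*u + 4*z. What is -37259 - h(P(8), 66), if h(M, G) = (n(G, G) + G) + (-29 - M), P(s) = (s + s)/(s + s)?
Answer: -41915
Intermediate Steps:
n(u, z) = 4*z + u*z (n(u, z) = u*z + 4*z = 4*z + u*z)
P(s) = 1 (P(s) = (2*s)/((2*s)) = (2*s)*(1/(2*s)) = 1)
h(M, G) = -29 + G - M + G*(4 + G) (h(M, G) = (G*(4 + G) + G) + (-29 - M) = (G + G*(4 + G)) + (-29 - M) = -29 + G - M + G*(4 + G))
-37259 - h(P(8), 66) = -37259 - (-29 + 66 - 1*1 + 66*(4 + 66)) = -37259 - (-29 + 66 - 1 + 66*70) = -37259 - (-29 + 66 - 1 + 4620) = -37259 - 1*4656 = -37259 - 4656 = -41915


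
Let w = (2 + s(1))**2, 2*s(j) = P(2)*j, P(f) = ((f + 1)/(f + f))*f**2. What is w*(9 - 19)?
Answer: -245/2 ≈ -122.50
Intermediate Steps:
P(f) = f*(1 + f)/2 (P(f) = ((1 + f)/((2*f)))*f**2 = ((1 + f)*(1/(2*f)))*f**2 = ((1 + f)/(2*f))*f**2 = f*(1 + f)/2)
s(j) = 3*j/2 (s(j) = (((1/2)*2*(1 + 2))*j)/2 = (((1/2)*2*3)*j)/2 = (3*j)/2 = 3*j/2)
w = 49/4 (w = (2 + (3/2)*1)**2 = (2 + 3/2)**2 = (7/2)**2 = 49/4 ≈ 12.250)
w*(9 - 19) = 49*(9 - 19)/4 = (49/4)*(-10) = -245/2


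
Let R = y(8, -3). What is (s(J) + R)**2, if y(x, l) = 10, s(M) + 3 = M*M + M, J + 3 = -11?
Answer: 35721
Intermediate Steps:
J = -14 (J = -3 - 11 = -14)
s(M) = -3 + M + M**2 (s(M) = -3 + (M*M + M) = -3 + (M**2 + M) = -3 + (M + M**2) = -3 + M + M**2)
R = 10
(s(J) + R)**2 = ((-3 - 14 + (-14)**2) + 10)**2 = ((-3 - 14 + 196) + 10)**2 = (179 + 10)**2 = 189**2 = 35721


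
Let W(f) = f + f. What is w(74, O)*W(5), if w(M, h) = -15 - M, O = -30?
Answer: -890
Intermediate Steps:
W(f) = 2*f
w(74, O)*W(5) = (-15 - 1*74)*(2*5) = (-15 - 74)*10 = -89*10 = -890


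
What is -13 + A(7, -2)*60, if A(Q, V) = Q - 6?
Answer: 47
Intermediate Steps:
A(Q, V) = -6 + Q
-13 + A(7, -2)*60 = -13 + (-6 + 7)*60 = -13 + 1*60 = -13 + 60 = 47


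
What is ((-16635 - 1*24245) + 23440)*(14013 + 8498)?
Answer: -392591840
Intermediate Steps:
((-16635 - 1*24245) + 23440)*(14013 + 8498) = ((-16635 - 24245) + 23440)*22511 = (-40880 + 23440)*22511 = -17440*22511 = -392591840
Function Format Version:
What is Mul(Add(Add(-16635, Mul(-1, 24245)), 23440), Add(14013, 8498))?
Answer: -392591840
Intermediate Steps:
Mul(Add(Add(-16635, Mul(-1, 24245)), 23440), Add(14013, 8498)) = Mul(Add(Add(-16635, -24245), 23440), 22511) = Mul(Add(-40880, 23440), 22511) = Mul(-17440, 22511) = -392591840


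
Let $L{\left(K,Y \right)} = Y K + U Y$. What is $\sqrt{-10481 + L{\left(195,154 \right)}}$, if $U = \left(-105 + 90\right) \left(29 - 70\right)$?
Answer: $\sqrt{114259} \approx 338.02$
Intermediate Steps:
$U = 615$ ($U = \left(-15\right) \left(-41\right) = 615$)
$L{\left(K,Y \right)} = 615 Y + K Y$ ($L{\left(K,Y \right)} = Y K + 615 Y = K Y + 615 Y = 615 Y + K Y$)
$\sqrt{-10481 + L{\left(195,154 \right)}} = \sqrt{-10481 + 154 \left(615 + 195\right)} = \sqrt{-10481 + 154 \cdot 810} = \sqrt{-10481 + 124740} = \sqrt{114259}$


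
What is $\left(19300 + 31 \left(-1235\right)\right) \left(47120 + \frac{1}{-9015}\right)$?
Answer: $- \frac{1612915475803}{1803} \approx -8.9457 \cdot 10^{8}$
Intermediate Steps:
$\left(19300 + 31 \left(-1235\right)\right) \left(47120 + \frac{1}{-9015}\right) = \left(19300 - 38285\right) \left(47120 - \frac{1}{9015}\right) = \left(-18985\right) \frac{424786799}{9015} = - \frac{1612915475803}{1803}$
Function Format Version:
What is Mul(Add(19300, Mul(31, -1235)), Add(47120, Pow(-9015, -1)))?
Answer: Rational(-1612915475803, 1803) ≈ -8.9457e+8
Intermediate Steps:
Mul(Add(19300, Mul(31, -1235)), Add(47120, Pow(-9015, -1))) = Mul(Add(19300, -38285), Add(47120, Rational(-1, 9015))) = Mul(-18985, Rational(424786799, 9015)) = Rational(-1612915475803, 1803)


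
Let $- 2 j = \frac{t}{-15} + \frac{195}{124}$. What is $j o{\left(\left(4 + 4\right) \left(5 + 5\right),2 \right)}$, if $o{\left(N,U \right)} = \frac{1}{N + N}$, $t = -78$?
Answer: $- \frac{4199}{198400} \approx -0.021164$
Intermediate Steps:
$j = - \frac{4199}{1240}$ ($j = - \frac{- \frac{78}{-15} + \frac{195}{124}}{2} = - \frac{\left(-78\right) \left(- \frac{1}{15}\right) + 195 \cdot \frac{1}{124}}{2} = - \frac{\frac{26}{5} + \frac{195}{124}}{2} = \left(- \frac{1}{2}\right) \frac{4199}{620} = - \frac{4199}{1240} \approx -3.3863$)
$o{\left(N,U \right)} = \frac{1}{2 N}$
$j o{\left(\left(4 + 4\right) \left(5 + 5\right),2 \right)} = - \frac{4199 \frac{1}{2 \left(4 + 4\right) \left(5 + 5\right)}}{1240} = - \frac{4199 \frac{1}{2 \cdot 8 \cdot 10}}{1240} = - \frac{4199 \frac{1}{2 \cdot 80}}{1240} = - \frac{4199 \cdot \frac{1}{2} \cdot \frac{1}{80}}{1240} = \left(- \frac{4199}{1240}\right) \frac{1}{160} = - \frac{4199}{198400}$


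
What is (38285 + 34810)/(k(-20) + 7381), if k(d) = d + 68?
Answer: 73095/7429 ≈ 9.8391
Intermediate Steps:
k(d) = 68 + d
(38285 + 34810)/(k(-20) + 7381) = (38285 + 34810)/((68 - 20) + 7381) = 73095/(48 + 7381) = 73095/7429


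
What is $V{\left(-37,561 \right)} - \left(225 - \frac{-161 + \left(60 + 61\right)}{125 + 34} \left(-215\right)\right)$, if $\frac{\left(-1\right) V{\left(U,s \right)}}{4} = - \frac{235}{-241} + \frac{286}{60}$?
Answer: $- \frac{37146253}{191595} \approx -193.88$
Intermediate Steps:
$V{\left(U,s \right)} = - \frac{83026}{3615}$ ($V{\left(U,s \right)} = - 4 \left(- \frac{235}{-241} + \frac{286}{60}\right) = - 4 \left(\left(-235\right) \left(- \frac{1}{241}\right) + 286 \cdot \frac{1}{60}\right) = - 4 \left(\frac{235}{241} + \frac{143}{30}\right) = \left(-4\right) \frac{41513}{7230} = - \frac{83026}{3615}$)
$V{\left(-37,561 \right)} - \left(225 - \frac{-161 + \left(60 + 61\right)}{125 + 34} \left(-215\right)\right) = - \frac{83026}{3615} - \left(225 - \frac{-161 + \left(60 + 61\right)}{125 + 34} \left(-215\right)\right) = - \frac{83026}{3615} - \left(225 - \frac{-161 + 121}{159} \left(-215\right)\right) = - \frac{83026}{3615} - \left(225 - \left(-40\right) \frac{1}{159} \left(-215\right)\right) = - \frac{83026}{3615} - \frac{27175}{159} = - \frac{37146253}{191595}$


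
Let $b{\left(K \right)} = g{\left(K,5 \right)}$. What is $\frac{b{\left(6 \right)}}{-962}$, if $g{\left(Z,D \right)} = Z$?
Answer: $- \frac{3}{481} \approx -0.006237$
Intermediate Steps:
$b{\left(K \right)} = K$
$\frac{b{\left(6 \right)}}{-962} = \frac{6}{-962} = 6 \left(- \frac{1}{962}\right) = - \frac{3}{481}$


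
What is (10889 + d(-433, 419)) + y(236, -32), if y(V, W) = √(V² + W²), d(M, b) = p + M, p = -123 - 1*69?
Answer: 10264 + 4*√3545 ≈ 10502.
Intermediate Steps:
p = -192 (p = -123 - 69 = -192)
d(M, b) = -192 + M
(10889 + d(-433, 419)) + y(236, -32) = (10889 + (-192 - 433)) + √(236² + (-32)²) = (10889 - 625) + √(55696 + 1024) = 10264 + √56720 = 10264 + 4*√3545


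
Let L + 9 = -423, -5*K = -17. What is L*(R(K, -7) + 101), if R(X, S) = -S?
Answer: -46656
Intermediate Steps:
K = 17/5 (K = -⅕*(-17) = 17/5 ≈ 3.4000)
L = -432 (L = -9 - 423 = -432)
L*(R(K, -7) + 101) = -432*(-1*(-7) + 101) = -432*(7 + 101) = -432*108 = -46656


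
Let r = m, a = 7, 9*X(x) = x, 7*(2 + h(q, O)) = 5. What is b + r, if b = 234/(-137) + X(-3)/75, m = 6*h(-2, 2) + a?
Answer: -523634/215775 ≈ -2.4268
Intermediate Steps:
h(q, O) = -9/7 (h(q, O) = -2 + (1/7)*5 = -2 + 5/7 = -9/7)
X(x) = x/9
m = -5/7 (m = 6*(-9/7) + 7 = -54/7 + 7 = -5/7 ≈ -0.71429)
b = -52787/30825 (b = 234/(-137) + ((1/9)*(-3))/75 = 234*(-1/137) - 1/3*1/75 = -234/137 - 1/225 = -52787/30825 ≈ -1.7125)
r = -5/7 ≈ -0.71429
b + r = -52787/30825 - 5/7 = -523634/215775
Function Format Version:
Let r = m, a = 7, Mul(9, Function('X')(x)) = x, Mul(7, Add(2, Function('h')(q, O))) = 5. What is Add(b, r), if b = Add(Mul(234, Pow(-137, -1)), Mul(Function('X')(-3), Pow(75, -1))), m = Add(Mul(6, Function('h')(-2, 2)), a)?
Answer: Rational(-523634, 215775) ≈ -2.4268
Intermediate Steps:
Function('h')(q, O) = Rational(-9, 7) (Function('h')(q, O) = Add(-2, Mul(Rational(1, 7), 5)) = Add(-2, Rational(5, 7)) = Rational(-9, 7))
Function('X')(x) = Mul(Rational(1, 9), x)
m = Rational(-5, 7) (m = Add(Mul(6, Rational(-9, 7)), 7) = Add(Rational(-54, 7), 7) = Rational(-5, 7) ≈ -0.71429)
b = Rational(-52787, 30825) (b = Add(Mul(234, Pow(-137, -1)), Mul(Mul(Rational(1, 9), -3), Pow(75, -1))) = Add(Mul(234, Rational(-1, 137)), Mul(Rational(-1, 3), Rational(1, 75))) = Add(Rational(-234, 137), Rational(-1, 225)) = Rational(-52787, 30825) ≈ -1.7125)
r = Rational(-5, 7) ≈ -0.71429
Add(b, r) = Add(Rational(-52787, 30825), Rational(-5, 7)) = Rational(-523634, 215775)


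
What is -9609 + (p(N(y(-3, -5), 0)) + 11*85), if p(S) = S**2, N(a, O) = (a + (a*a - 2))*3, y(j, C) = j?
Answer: -8530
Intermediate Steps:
N(a, O) = -6 + 3*a + 3*a**2 (N(a, O) = (a + (a**2 - 2))*3 = (a + (-2 + a**2))*3 = (-2 + a + a**2)*3 = -6 + 3*a + 3*a**2)
-9609 + (p(N(y(-3, -5), 0)) + 11*85) = -9609 + ((-6 + 3*(-3) + 3*(-3)**2)**2 + 11*85) = -9609 + ((-6 - 9 + 3*9)**2 + 935) = -9609 + ((-6 - 9 + 27)**2 + 935) = -9609 + (12**2 + 935) = -9609 + (144 + 935) = -9609 + 1079 = -8530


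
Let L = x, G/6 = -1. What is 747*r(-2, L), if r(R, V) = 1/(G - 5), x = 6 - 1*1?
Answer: -747/11 ≈ -67.909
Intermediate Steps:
G = -6 (G = 6*(-1) = -6)
x = 5 (x = 6 - 1 = 5)
L = 5
r(R, V) = -1/11 (r(R, V) = 1/(-6 - 5) = 1/(-11) = -1/11)
747*r(-2, L) = 747*(-1/11) = -747/11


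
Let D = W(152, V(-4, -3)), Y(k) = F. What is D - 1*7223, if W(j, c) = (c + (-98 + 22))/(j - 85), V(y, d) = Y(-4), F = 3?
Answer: -484014/67 ≈ -7224.1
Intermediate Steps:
Y(k) = 3
V(y, d) = 3
W(j, c) = (-76 + c)/(-85 + j) (W(j, c) = (c - 76)/(-85 + j) = (-76 + c)/(-85 + j))
D = -73/67 (D = (-76 + 3)/(-85 + 152) = -73/67 ≈ -1.0896)
D - 1*7223 = -73/67 - 1*7223 = -73/67 - 7223 = -484014/67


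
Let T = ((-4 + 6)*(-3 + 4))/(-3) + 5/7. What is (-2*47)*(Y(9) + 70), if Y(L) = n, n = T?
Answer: -138274/21 ≈ -6584.5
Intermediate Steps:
T = 1/21 (T = (2*1)*(-⅓) + 5*(⅐) = 2*(-⅓) + 5/7 = -⅔ + 5/7 = 1/21 ≈ 0.047619)
n = 1/21 ≈ 0.047619
Y(L) = 1/21
(-2*47)*(Y(9) + 70) = (-2*47)*(1/21 + 70) = -94*1471/21 = -138274/21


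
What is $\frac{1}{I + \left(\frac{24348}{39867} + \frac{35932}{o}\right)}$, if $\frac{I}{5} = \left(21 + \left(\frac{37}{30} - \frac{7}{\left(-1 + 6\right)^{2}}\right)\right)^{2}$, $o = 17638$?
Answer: $\frac{527380609500}{1272248839955659} \approx 0.00041453$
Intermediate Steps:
$I = \frac{10843849}{4500}$ ($I = 5 \left(21 + \left(\frac{37}{30} - \frac{7}{\left(-1 + 6\right)^{2}}\right)\right)^{2} = 5 \left(21 + \left(37 \cdot \frac{1}{30} - \frac{7}{5^{2}}\right)\right)^{2} = 5 \left(21 + \left(\frac{37}{30} - \frac{7}{25}\right)\right)^{2} = 5 \left(21 + \frac{143}{150}\right)^{2} = 5 \left(\frac{3293}{150}\right)^{2} = 5 \cdot \frac{10843849}{22500} = \frac{10843849}{4500} \approx 2409.7$)
$\frac{1}{I + \left(\frac{24348}{39867} + \frac{35932}{o}\right)} = \frac{1}{\frac{10843849}{4500} + \left(\frac{24348}{39867} + \frac{35932}{17638}\right)} = \frac{1}{\frac{10843849}{4500} + \left(24348 \cdot \frac{1}{39867} + 35932 \cdot \frac{1}{17638}\right)} = \frac{1}{\frac{10843849}{4500} + \left(\frac{8116}{13289} + \frac{17966}{8819}\right)} = \frac{1}{\frac{10843849}{4500} + \frac{310325178}{117195691}} = \frac{1}{\frac{1272248839955659}{527380609500}} = \frac{527380609500}{1272248839955659}$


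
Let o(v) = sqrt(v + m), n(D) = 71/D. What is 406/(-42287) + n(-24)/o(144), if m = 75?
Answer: -58/6041 - 71*sqrt(219)/5256 ≈ -0.20951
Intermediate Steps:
o(v) = sqrt(75 + v) (o(v) = sqrt(v + 75) = sqrt(75 + v))
406/(-42287) + n(-24)/o(144) = 406/(-42287) + (71/(-24))/(sqrt(75 + 144)) = 406*(-1/42287) + (71*(-1/24))/(sqrt(219)) = -58/6041 - 71*sqrt(219)/5256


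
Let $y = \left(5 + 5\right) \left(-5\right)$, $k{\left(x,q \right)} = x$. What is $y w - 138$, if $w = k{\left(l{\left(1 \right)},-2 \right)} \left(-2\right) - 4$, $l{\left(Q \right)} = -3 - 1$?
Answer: $-338$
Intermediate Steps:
$l{\left(Q \right)} = -4$
$w = 4$ ($w = \left(-4\right) \left(-2\right) - 4 = 8 - 4 = 4$)
$y = -50$ ($y = 10 \left(-5\right) = -50$)
$y w - 138 = \left(-50\right) 4 - 138 = -200 - 138 = -338$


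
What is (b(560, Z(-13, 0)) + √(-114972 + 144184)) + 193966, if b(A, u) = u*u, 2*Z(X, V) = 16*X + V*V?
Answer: 204782 + 2*√7303 ≈ 2.0495e+5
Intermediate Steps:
Z(X, V) = V²/2 + 8*X (Z(X, V) = (16*X + V*V)/2 = (16*X + V²)/2 = (V² + 16*X)/2 = V²/2 + 8*X)
b(A, u) = u²
(b(560, Z(-13, 0)) + √(-114972 + 144184)) + 193966 = (((½)*0² + 8*(-13))² + √(-114972 + 144184)) + 193966 = (((½)*0 - 104)² + √29212) + 193966 = ((0 - 104)² + 2*√7303) + 193966 = ((-104)² + 2*√7303) + 193966 = (10816 + 2*√7303) + 193966 = 204782 + 2*√7303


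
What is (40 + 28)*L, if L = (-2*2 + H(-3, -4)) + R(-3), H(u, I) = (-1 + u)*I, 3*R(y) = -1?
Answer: 2380/3 ≈ 793.33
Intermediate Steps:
R(y) = -⅓ (R(y) = (⅓)*(-1) = -⅓)
H(u, I) = I*(-1 + u)
L = 35/3 (L = (-2*2 - 4*(-1 - 3)) - ⅓ = (-4 - 4*(-4)) - ⅓ = (-4 + 16) - ⅓ = 12 - ⅓ = 35/3 ≈ 11.667)
(40 + 28)*L = (40 + 28)*(35/3) = 68*(35/3) = 2380/3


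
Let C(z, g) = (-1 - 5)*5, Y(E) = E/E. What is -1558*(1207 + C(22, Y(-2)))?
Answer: -1833766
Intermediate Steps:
Y(E) = 1
C(z, g) = -30 (C(z, g) = -6*5 = -30)
-1558*(1207 + C(22, Y(-2))) = -1558*(1207 - 30) = -1558*1177 = -1833766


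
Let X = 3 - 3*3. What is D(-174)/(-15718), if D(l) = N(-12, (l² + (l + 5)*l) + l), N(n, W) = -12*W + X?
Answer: 357051/7859 ≈ 45.432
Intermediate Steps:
X = -6 (X = 3 - 9 = -6)
N(n, W) = -6 - 12*W (N(n, W) = -12*W - 6 = -6 - 12*W)
D(l) = -6 - 12*l - 12*l² - 12*l*(5 + l) (D(l) = -6 - 12*((l² + (l + 5)*l) + l) = -6 - 12*((l² + (5 + l)*l) + l) = -6 - 12*((l² + l*(5 + l)) + l) = -6 - 12*(l + l² + l*(5 + l)) = -6 + (-12*l - 12*l² - 12*l*(5 + l)) = -6 - 12*l - 12*l² - 12*l*(5 + l))
D(-174)/(-15718) = (-6 - 24*(-174)*(3 - 174))/(-15718) = (-6 - 24*(-174)*(-171))*(-1/15718) = (-6 - 714096)*(-1/15718) = -714102*(-1/15718) = 357051/7859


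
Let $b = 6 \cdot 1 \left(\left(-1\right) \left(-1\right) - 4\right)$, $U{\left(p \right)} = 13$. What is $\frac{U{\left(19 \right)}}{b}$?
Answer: $- \frac{13}{18} \approx -0.72222$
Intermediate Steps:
$b = -18$ ($b = 6 \left(1 - 4\right) = 6 \left(-3\right) = -18$)
$\frac{U{\left(19 \right)}}{b} = \frac{13}{-18} = 13 \left(- \frac{1}{18}\right) = - \frac{13}{18}$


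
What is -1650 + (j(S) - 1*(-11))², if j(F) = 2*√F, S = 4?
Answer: -1425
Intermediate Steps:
-1650 + (j(S) - 1*(-11))² = -1650 + (2*√4 - 1*(-11))² = -1650 + (2*2 + 11)² = -1650 + (4 + 11)² = -1650 + 15² = -1650 + 225 = -1425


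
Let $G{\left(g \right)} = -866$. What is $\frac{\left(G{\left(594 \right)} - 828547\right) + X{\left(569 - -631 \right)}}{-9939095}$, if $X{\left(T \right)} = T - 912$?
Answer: $\frac{165825}{1987819} \approx 0.083421$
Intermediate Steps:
$X{\left(T \right)} = -912 + T$
$\frac{\left(G{\left(594 \right)} - 828547\right) + X{\left(569 - -631 \right)}}{-9939095} = \frac{\left(-866 - 828547\right) + \left(-912 + \left(569 - -631\right)\right)}{-9939095} = \left(-829413 + \left(-912 + \left(569 + 631\right)\right)\right) \left(- \frac{1}{9939095}\right) = \left(-829413 + \left(-912 + 1200\right)\right) \left(- \frac{1}{9939095}\right) = \left(-829413 + 288\right) \left(- \frac{1}{9939095}\right) = \left(-829125\right) \left(- \frac{1}{9939095}\right) = \frac{165825}{1987819}$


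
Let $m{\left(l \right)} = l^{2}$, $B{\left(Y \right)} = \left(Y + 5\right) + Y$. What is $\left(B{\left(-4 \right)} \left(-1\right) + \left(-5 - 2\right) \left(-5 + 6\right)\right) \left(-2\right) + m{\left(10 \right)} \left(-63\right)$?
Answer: $-6292$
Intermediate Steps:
$B{\left(Y \right)} = 5 + 2 Y$ ($B{\left(Y \right)} = \left(5 + Y\right) + Y = 5 + 2 Y$)
$\left(B{\left(-4 \right)} \left(-1\right) + \left(-5 - 2\right) \left(-5 + 6\right)\right) \left(-2\right) + m{\left(10 \right)} \left(-63\right) = \left(\left(5 + 2 \left(-4\right)\right) \left(-1\right) + \left(-5 - 2\right) \left(-5 + 6\right)\right) \left(-2\right) + 10^{2} \left(-63\right) = \left(\left(5 - 8\right) \left(-1\right) - 7\right) \left(-2\right) + 100 \left(-63\right) = \left(\left(-3\right) \left(-1\right) - 7\right) \left(-2\right) - 6300 = \left(3 - 7\right) \left(-2\right) - 6300 = \left(-4\right) \left(-2\right) - 6300 = 8 - 6300 = -6292$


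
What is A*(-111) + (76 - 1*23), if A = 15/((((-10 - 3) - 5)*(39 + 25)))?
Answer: 6969/128 ≈ 54.445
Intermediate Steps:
A = -5/384 (A = 15/(((-13 - 5)*64)) = 15/((-18*64)) = 15/(-1152) = 15*(-1/1152) = -5/384 ≈ -0.013021)
A*(-111) + (76 - 1*23) = -5/384*(-111) + (76 - 1*23) = 185/128 + (76 - 23) = 185/128 + 53 = 6969/128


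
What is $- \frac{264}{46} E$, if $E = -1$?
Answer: $\frac{132}{23} \approx 5.7391$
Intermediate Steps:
$- \frac{264}{46} E = - \frac{264}{46} \left(-1\right) = \left(-264\right) \frac{1}{46} \left(-1\right) = \left(- \frac{132}{23}\right) \left(-1\right) = \frac{132}{23}$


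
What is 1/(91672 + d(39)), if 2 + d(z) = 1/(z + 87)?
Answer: 126/11550421 ≈ 1.0909e-5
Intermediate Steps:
d(z) = -2 + 1/(87 + z) (d(z) = -2 + 1/(z + 87) = -2 + 1/(87 + z))
1/(91672 + d(39)) = 1/(91672 + (-173 - 2*39)/(87 + 39)) = 1/(91672 + (-173 - 78)/126) = 1/(91672 + (1/126)*(-251)) = 1/(91672 - 251/126) = 1/(11550421/126) = 126/11550421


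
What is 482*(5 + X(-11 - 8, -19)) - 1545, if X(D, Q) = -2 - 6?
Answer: -2991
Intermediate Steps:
X(D, Q) = -8
482*(5 + X(-11 - 8, -19)) - 1545 = 482*(5 - 8) - 1545 = 482*(-3) - 1545 = -1446 - 1545 = -2991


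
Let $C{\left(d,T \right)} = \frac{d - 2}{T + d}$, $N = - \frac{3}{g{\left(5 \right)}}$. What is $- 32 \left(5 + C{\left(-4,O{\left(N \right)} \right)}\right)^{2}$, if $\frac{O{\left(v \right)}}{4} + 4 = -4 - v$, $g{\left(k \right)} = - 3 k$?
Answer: $- \frac{451250}{529} \approx -853.02$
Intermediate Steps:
$N = \frac{1}{5}$ ($N = - \frac{3}{\left(-3\right) 5} = - \frac{3}{-15} = \left(-3\right) \left(- \frac{1}{15}\right) = \frac{1}{5} \approx 0.2$)
$O{\left(v \right)} = -32 - 4 v$ ($O{\left(v \right)} = -16 + 4 \left(-4 - v\right) = -16 - \left(16 + 4 v\right) = -32 - 4 v$)
$C{\left(d,T \right)} = \frac{-2 + d}{T + d}$ ($C{\left(d,T \right)} = \frac{d - 2}{T + d} = \frac{-2 + d}{T + d}$)
$- 32 \left(5 + C{\left(-4,O{\left(N \right)} \right)}\right)^{2} = - 32 \left(5 + \frac{-2 - 4}{\left(-32 - \frac{4}{5}\right) - 4}\right)^{2} = - 32 \left(5 + \frac{1}{\left(-32 - \frac{4}{5}\right) - 4} \left(-6\right)\right)^{2} = - 32 \left(5 + \frac{1}{- \frac{164}{5} - 4} \left(-6\right)\right)^{2} = - 32 \left(5 + \frac{1}{- \frac{184}{5}} \left(-6\right)\right)^{2} = - 32 \left(5 - - \frac{15}{92}\right)^{2} = - 32 \left(5 + \frac{15}{92}\right)^{2} = - 32 \left(\frac{475}{92}\right)^{2} = \left(-32\right) \frac{225625}{8464} = - \frac{451250}{529}$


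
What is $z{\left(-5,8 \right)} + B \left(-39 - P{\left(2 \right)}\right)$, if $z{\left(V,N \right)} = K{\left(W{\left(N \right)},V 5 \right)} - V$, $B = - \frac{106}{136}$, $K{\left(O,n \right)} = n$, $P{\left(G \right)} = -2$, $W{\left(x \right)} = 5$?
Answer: $\frac{601}{68} \approx 8.8382$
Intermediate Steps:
$B = - \frac{53}{68}$ ($B = \left(-106\right) \frac{1}{136} = - \frac{53}{68} \approx -0.77941$)
$z{\left(V,N \right)} = 4 V$ ($z{\left(V,N \right)} = V 5 - V = 5 V - V = 4 V$)
$z{\left(-5,8 \right)} + B \left(-39 - P{\left(2 \right)}\right) = 4 \left(-5\right) - \frac{53 \left(-39 - -2\right)}{68} = -20 - \frac{53 \left(-39 + 2\right)}{68} = -20 - - \frac{1961}{68} = -20 + \frac{1961}{68} = \frac{601}{68}$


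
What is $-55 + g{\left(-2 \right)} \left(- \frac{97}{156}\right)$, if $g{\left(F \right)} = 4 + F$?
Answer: $- \frac{4387}{78} \approx -56.244$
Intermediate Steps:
$-55 + g{\left(-2 \right)} \left(- \frac{97}{156}\right) = -55 + \left(4 - 2\right) \left(- \frac{97}{156}\right) = -55 + 2 \left(\left(-97\right) \frac{1}{156}\right) = -55 + 2 \left(- \frac{97}{156}\right) = -55 - \frac{97}{78} = - \frac{4387}{78}$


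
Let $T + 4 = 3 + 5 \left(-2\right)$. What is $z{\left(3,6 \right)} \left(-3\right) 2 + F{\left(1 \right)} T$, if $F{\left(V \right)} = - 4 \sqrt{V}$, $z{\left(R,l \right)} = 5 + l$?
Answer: $-22$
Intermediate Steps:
$T = -11$ ($T = -4 + \left(3 + 5 \left(-2\right)\right) = -4 + \left(3 - 10\right) = -4 - 7 = -11$)
$z{\left(3,6 \right)} \left(-3\right) 2 + F{\left(1 \right)} T = \left(5 + 6\right) \left(-3\right) 2 + - 4 \sqrt{1} \left(-11\right) = 11 \left(-3\right) 2 + \left(-4\right) 1 \left(-11\right) = \left(-33\right) 2 - -44 = -66 + 44 = -22$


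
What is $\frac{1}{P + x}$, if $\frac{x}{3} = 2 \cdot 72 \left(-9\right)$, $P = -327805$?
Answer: $- \frac{1}{331693} \approx -3.0148 \cdot 10^{-6}$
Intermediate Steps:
$x = -3888$ ($x = 3 \cdot 2 \cdot 72 \left(-9\right) = 3 \cdot 144 \left(-9\right) = 3 \left(-1296\right) = -3888$)
$\frac{1}{P + x} = \frac{1}{-327805 - 3888} = \frac{1}{-331693} = - \frac{1}{331693}$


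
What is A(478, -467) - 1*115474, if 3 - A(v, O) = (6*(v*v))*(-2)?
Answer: 2626337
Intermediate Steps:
A(v, O) = 3 + 12*v**2 (A(v, O) = 3 - 6*(v*v)*(-2) = 3 - 6*v**2*(-2) = 3 - (-12)*v**2 = 3 + 12*v**2)
A(478, -467) - 1*115474 = (3 + 12*478**2) - 1*115474 = (3 + 12*228484) - 115474 = (3 + 2741808) - 115474 = 2741811 - 115474 = 2626337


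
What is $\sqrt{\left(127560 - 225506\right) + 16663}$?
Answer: $i \sqrt{81283} \approx 285.1 i$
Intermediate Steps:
$\sqrt{\left(127560 - 225506\right) + 16663} = \sqrt{-97946 + 16663} = \sqrt{-81283} = i \sqrt{81283}$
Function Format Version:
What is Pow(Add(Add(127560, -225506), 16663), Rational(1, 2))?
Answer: Mul(I, Pow(81283, Rational(1, 2))) ≈ Mul(285.10, I)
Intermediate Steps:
Pow(Add(Add(127560, -225506), 16663), Rational(1, 2)) = Pow(Add(-97946, 16663), Rational(1, 2)) = Pow(-81283, Rational(1, 2)) = Mul(I, Pow(81283, Rational(1, 2)))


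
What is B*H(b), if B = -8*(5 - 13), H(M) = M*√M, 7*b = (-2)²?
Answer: 512*√7/49 ≈ 27.645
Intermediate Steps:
b = 4/7 (b = (⅐)*(-2)² = (⅐)*4 = 4/7 ≈ 0.57143)
H(M) = M^(3/2)
B = 64 (B = -8*(-8) = 64)
B*H(b) = 64*(4/7)^(3/2) = 64*(8*√7/49) = 512*√7/49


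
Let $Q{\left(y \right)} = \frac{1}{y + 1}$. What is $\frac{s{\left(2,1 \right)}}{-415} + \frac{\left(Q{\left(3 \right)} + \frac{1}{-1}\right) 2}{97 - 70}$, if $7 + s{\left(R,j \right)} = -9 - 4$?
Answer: $- \frac{11}{1494} \approx -0.0073628$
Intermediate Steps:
$Q{\left(y \right)} = \frac{1}{1 + y}$
$s{\left(R,j \right)} = -20$ ($s{\left(R,j \right)} = -7 - 13 = -20$)
$\frac{s{\left(2,1 \right)}}{-415} + \frac{\left(Q{\left(3 \right)} + \frac{1}{-1}\right) 2}{97 - 70} = - \frac{20}{-415} + \frac{\left(\frac{1}{1 + 3} + \frac{1}{-1}\right) 2}{97 - 70} = \left(-20\right) \left(- \frac{1}{415}\right) + \frac{\left(\frac{1}{4} - 1\right) 2}{27} = \frac{4}{83} + \left(\frac{1}{4} - 1\right) 2 \cdot \frac{1}{27} = \frac{4}{83} + \left(- \frac{3}{4}\right) 2 \cdot \frac{1}{27} = \frac{4}{83} - \frac{1}{18} = - \frac{11}{1494}$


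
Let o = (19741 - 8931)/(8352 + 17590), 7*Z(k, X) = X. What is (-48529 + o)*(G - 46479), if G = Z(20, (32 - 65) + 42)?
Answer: 204792418253376/90797 ≈ 2.2555e+9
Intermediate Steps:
Z(k, X) = X/7
o = 5405/12971 (o = 10810/25942 = 10810*(1/25942) = 5405/12971 ≈ 0.41670)
G = 9/7 (G = ((32 - 65) + 42)/7 = (-33 + 42)/7 = (⅐)*9 = 9/7 ≈ 1.2857)
(-48529 + o)*(G - 46479) = (-48529 + 5405/12971)*(9/7 - 46479) = -629464254/12971*(-325344/7) = 204792418253376/90797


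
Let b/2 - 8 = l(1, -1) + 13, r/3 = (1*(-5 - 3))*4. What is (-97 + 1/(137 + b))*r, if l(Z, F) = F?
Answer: 549376/59 ≈ 9311.5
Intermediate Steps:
r = -96 (r = 3*((1*(-5 - 3))*4) = 3*((1*(-8))*4) = 3*(-8*4) = 3*(-32) = -96)
b = 40 (b = 16 + 2*(-1 + 13) = 16 + 2*12 = 16 + 24 = 40)
(-97 + 1/(137 + b))*r = (-97 + 1/(137 + 40))*(-96) = (-97 + 1/177)*(-96) = -17168/177*(-96) = 549376/59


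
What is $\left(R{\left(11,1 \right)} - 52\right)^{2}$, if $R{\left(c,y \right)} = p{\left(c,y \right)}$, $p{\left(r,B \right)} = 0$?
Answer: $2704$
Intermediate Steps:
$R{\left(c,y \right)} = 0$
$\left(R{\left(11,1 \right)} - 52\right)^{2} = \left(0 - 52\right)^{2} = \left(-52\right)^{2} = 2704$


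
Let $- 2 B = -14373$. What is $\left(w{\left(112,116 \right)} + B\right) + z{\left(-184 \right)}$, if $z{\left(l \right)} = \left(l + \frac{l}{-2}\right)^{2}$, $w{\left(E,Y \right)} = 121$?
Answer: $\frac{31543}{2} \approx 15772.0$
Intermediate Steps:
$B = \frac{14373}{2}$ ($B = \left(- \frac{1}{2}\right) \left(-14373\right) = \frac{14373}{2} \approx 7186.5$)
$z{\left(l \right)} = \frac{l^{2}}{4}$ ($z{\left(l \right)} = \left(l + l \left(- \frac{1}{2}\right)\right)^{2} = \left(l - \frac{l}{2}\right)^{2} = \left(\frac{l}{2}\right)^{2} = \frac{l^{2}}{4}$)
$\left(w{\left(112,116 \right)} + B\right) + z{\left(-184 \right)} = \left(121 + \frac{14373}{2}\right) + \frac{\left(-184\right)^{2}}{4} = \frac{14615}{2} + \frac{1}{4} \cdot 33856 = \frac{14615}{2} + 8464 = \frac{31543}{2}$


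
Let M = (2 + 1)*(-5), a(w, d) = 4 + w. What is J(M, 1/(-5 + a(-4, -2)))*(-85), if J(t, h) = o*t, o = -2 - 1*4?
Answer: -7650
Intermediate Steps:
M = -15 (M = 3*(-5) = -15)
o = -6 (o = -2 - 4 = -6)
J(t, h) = -6*t
J(M, 1/(-5 + a(-4, -2)))*(-85) = -6*(-15)*(-85) = 90*(-85) = -7650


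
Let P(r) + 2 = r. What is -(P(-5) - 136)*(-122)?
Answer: -17446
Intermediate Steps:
P(r) = -2 + r
-(P(-5) - 136)*(-122) = -((-2 - 5) - 136)*(-122) = -(-7 - 136)*(-122) = -(-143)*(-122) = -1*17446 = -17446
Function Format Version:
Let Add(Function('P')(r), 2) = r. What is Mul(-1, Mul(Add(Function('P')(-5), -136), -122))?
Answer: -17446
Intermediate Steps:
Function('P')(r) = Add(-2, r)
Mul(-1, Mul(Add(Function('P')(-5), -136), -122)) = Mul(-1, Mul(Add(Add(-2, -5), -136), -122)) = Mul(-1, Mul(Add(-7, -136), -122)) = Mul(-1, Mul(-143, -122)) = Mul(-1, 17446) = -17446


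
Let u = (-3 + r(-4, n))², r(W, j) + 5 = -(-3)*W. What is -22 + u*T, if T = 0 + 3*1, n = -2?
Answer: 1178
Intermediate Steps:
r(W, j) = -5 + 3*W (r(W, j) = -5 - (-3)*W = -5 + 3*W)
u = 400 (u = (-3 + (-5 + 3*(-4)))² = (-3 + (-5 - 12))² = (-3 - 17)² = (-20)² = 400)
T = 3 (T = 0 + 3 = 3)
-22 + u*T = -22 + 400*3 = -22 + 1200 = 1178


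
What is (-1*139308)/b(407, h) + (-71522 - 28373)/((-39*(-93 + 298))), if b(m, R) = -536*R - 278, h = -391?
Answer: 659801875/55777917 ≈ 11.829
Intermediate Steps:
b(m, R) = -278 - 536*R
(-1*139308)/b(407, h) + (-71522 - 28373)/((-39*(-93 + 298))) = (-1*139308)/(-278 - 536*(-391)) + (-71522 - 28373)/((-39*(-93 + 298))) = -139308/(-278 + 209576) - 99895/((-39*205)) = -139308/209298 - 99895/(-7995) = -139308*1/209298 - 99895*(-1/7995) = -23218/34883 + 19979/1599 = 659801875/55777917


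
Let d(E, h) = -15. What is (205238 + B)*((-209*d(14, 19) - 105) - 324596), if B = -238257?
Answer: 10617787754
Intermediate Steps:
(205238 + B)*((-209*d(14, 19) - 105) - 324596) = (205238 - 238257)*((-209*(-15) - 105) - 324596) = -33019*((3135 - 105) - 324596) = -33019*(3030 - 324596) = -33019*(-321566) = 10617787754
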